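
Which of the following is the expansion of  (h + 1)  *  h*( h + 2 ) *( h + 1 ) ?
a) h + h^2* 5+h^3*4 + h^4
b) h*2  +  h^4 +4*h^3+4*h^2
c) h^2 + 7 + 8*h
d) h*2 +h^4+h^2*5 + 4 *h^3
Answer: d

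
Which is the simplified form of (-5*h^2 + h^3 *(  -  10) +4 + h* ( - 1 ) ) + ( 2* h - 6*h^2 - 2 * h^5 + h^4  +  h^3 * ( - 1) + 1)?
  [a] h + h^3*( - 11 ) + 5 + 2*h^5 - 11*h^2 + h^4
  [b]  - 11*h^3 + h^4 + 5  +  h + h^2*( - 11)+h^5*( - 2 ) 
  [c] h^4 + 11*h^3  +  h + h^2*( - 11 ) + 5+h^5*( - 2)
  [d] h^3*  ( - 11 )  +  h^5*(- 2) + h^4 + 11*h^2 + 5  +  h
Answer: b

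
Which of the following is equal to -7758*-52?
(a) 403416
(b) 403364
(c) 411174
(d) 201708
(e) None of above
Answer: a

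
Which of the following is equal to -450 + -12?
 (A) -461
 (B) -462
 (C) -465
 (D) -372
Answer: B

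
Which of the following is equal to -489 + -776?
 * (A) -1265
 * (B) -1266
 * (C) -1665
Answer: A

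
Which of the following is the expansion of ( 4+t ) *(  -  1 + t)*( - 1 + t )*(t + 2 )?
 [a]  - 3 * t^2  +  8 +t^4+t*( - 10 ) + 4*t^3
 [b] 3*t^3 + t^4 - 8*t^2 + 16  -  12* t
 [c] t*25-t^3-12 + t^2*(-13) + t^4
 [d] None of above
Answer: a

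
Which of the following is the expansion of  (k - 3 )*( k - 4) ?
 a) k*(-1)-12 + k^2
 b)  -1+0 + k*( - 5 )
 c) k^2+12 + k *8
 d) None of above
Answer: d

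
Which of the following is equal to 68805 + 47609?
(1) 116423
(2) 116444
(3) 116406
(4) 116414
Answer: 4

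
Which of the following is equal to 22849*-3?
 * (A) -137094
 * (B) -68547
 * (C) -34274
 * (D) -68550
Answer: B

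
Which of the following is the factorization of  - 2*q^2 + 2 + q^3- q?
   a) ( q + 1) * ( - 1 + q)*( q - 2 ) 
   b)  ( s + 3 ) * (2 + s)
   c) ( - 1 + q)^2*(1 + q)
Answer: a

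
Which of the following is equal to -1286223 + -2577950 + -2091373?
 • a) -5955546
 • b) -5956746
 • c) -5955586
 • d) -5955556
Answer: a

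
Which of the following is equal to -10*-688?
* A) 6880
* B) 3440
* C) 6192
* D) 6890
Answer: A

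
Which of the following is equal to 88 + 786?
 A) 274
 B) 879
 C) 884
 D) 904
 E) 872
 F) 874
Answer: F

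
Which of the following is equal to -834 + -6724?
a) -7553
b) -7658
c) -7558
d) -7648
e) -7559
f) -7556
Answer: c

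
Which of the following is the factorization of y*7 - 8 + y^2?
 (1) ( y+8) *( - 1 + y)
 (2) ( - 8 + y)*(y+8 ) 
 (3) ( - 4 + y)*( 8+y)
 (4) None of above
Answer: 1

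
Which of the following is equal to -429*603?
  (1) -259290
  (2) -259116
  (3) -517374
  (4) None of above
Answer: 4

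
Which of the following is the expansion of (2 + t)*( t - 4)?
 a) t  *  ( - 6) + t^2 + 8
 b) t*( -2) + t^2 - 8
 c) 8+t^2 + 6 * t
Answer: b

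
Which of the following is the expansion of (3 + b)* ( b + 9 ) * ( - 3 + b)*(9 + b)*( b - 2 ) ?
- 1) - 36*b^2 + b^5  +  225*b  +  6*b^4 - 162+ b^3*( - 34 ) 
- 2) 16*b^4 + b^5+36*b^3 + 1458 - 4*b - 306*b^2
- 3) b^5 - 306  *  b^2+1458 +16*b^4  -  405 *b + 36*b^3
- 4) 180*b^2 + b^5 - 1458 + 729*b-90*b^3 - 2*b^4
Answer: 3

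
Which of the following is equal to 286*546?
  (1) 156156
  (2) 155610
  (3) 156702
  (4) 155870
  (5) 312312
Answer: 1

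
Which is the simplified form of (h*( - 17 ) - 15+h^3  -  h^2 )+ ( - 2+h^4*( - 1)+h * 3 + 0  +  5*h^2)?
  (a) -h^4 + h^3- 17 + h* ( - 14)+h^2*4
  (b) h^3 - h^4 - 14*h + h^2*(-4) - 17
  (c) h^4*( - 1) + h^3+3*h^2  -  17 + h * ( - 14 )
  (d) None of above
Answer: a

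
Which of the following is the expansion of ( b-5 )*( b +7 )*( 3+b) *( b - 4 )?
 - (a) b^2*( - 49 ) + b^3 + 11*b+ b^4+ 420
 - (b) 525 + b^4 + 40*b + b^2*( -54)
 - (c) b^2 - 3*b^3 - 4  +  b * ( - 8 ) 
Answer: a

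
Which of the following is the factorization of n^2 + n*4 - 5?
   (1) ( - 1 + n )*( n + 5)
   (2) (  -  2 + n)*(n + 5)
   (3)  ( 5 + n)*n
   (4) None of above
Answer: 1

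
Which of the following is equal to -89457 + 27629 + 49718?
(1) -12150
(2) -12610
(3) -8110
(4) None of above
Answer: 4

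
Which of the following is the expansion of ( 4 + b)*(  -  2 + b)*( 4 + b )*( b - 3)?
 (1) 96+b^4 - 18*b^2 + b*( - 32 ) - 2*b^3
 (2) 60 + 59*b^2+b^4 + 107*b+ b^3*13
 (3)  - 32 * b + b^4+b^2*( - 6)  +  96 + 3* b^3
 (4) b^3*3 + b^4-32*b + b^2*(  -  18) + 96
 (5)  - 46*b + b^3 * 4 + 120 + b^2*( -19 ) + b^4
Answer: 4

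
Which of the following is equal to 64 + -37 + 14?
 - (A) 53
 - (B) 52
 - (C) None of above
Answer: C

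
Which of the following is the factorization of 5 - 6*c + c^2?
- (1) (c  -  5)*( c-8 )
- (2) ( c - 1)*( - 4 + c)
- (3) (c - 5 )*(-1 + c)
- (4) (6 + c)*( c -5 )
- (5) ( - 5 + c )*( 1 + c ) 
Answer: 3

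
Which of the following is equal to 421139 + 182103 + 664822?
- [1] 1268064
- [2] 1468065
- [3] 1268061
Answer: 1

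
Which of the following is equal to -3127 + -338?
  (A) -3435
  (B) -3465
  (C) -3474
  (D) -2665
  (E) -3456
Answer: B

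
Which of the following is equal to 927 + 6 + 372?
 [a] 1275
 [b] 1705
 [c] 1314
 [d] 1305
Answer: d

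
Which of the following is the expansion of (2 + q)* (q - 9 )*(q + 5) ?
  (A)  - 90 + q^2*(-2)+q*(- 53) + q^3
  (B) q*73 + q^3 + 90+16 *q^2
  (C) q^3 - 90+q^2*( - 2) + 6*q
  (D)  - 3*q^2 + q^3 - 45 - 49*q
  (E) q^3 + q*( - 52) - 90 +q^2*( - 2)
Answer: A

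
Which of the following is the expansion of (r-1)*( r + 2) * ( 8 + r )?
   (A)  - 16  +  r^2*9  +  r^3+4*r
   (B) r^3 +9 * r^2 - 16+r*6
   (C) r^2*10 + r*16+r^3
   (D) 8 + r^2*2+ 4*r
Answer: B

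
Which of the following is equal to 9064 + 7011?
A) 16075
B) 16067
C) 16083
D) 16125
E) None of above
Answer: A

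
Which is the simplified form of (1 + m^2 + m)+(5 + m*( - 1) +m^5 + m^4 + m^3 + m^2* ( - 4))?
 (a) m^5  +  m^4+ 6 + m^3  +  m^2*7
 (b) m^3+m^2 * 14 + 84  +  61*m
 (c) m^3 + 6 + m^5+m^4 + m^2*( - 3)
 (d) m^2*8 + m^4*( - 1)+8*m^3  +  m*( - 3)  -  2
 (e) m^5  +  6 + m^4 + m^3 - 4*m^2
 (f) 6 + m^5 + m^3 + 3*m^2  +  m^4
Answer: c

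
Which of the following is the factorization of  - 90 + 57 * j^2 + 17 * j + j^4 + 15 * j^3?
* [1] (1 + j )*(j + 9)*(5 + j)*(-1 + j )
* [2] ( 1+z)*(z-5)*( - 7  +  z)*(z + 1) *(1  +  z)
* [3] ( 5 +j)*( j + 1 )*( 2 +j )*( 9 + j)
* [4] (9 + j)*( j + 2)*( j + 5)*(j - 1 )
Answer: 4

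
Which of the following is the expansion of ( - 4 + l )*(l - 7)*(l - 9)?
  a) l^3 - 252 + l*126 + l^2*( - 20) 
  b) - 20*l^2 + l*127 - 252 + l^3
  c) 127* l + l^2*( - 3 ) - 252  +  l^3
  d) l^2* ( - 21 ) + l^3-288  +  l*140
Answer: b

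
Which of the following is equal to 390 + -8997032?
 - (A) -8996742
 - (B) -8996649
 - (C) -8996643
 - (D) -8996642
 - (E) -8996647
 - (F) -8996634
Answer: D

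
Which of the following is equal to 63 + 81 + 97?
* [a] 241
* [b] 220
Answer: a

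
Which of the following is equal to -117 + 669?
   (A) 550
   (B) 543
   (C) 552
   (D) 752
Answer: C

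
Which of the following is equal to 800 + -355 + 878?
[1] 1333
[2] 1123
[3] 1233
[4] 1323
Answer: 4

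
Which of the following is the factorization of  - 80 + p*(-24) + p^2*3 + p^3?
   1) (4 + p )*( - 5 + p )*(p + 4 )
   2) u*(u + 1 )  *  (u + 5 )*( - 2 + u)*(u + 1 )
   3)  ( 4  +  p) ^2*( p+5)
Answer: 1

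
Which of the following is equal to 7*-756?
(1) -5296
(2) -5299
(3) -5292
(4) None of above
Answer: 3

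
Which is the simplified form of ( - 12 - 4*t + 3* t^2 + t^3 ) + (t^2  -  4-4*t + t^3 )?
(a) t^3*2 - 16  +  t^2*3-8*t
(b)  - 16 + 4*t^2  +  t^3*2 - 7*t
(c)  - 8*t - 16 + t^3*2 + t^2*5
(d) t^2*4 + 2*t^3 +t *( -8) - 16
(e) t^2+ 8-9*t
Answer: d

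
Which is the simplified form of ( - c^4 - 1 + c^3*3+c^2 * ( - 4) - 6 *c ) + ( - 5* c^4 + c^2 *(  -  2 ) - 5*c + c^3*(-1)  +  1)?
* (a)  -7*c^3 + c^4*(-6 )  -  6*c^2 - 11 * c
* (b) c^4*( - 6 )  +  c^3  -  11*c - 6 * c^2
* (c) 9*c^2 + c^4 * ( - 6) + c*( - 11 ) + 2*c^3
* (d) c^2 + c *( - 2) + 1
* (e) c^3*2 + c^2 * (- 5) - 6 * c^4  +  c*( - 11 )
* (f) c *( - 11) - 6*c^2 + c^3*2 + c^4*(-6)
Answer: f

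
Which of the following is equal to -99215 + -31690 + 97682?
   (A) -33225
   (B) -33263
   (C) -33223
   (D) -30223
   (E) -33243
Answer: C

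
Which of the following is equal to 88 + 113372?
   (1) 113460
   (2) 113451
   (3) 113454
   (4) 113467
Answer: 1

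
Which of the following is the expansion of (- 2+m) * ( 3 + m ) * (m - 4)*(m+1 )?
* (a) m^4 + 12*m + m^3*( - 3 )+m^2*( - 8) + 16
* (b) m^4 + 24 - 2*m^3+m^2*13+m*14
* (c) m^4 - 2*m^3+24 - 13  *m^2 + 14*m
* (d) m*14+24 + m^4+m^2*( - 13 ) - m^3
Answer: c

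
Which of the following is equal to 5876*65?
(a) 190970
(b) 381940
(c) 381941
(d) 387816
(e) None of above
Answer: b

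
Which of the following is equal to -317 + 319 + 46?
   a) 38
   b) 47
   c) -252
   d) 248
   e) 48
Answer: e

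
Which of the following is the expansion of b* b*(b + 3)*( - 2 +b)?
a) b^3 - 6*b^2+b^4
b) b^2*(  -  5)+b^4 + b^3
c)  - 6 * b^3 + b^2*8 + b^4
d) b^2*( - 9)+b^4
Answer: a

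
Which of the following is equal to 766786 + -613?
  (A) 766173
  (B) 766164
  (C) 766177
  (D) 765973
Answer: A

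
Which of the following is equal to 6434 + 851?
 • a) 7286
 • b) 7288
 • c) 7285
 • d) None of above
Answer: c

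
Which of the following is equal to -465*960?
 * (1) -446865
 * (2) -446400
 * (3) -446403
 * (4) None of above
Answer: 2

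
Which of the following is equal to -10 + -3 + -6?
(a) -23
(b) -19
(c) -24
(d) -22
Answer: b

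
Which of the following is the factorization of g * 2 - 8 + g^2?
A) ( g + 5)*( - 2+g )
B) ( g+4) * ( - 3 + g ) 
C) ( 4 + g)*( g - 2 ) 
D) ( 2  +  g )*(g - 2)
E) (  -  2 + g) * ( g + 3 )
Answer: C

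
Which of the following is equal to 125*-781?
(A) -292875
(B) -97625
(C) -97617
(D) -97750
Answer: B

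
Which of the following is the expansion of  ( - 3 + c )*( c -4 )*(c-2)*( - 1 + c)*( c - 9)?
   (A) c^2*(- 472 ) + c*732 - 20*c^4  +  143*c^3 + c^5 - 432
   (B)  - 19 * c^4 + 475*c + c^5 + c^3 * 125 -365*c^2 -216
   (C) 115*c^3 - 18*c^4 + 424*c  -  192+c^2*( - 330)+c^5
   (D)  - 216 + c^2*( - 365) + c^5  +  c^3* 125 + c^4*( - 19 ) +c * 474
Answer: D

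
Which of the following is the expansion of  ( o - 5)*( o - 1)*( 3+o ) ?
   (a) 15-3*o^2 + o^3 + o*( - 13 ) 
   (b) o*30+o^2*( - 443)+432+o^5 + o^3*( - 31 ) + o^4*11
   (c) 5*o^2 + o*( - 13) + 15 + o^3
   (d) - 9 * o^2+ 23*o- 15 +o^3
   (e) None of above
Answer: a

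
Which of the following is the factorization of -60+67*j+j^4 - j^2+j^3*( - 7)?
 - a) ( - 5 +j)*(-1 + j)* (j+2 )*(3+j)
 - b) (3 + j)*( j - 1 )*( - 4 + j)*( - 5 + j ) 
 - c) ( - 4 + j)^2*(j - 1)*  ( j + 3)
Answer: b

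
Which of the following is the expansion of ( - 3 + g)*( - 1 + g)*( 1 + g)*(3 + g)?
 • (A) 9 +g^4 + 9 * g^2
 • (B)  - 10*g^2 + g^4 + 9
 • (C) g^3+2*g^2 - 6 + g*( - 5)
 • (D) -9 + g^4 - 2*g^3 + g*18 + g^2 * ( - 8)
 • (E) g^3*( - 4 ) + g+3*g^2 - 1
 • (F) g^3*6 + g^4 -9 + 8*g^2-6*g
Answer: B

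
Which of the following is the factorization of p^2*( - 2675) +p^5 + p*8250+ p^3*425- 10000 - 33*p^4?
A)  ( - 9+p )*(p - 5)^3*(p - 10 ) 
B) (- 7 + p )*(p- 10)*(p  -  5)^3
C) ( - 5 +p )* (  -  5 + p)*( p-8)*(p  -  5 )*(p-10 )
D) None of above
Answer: C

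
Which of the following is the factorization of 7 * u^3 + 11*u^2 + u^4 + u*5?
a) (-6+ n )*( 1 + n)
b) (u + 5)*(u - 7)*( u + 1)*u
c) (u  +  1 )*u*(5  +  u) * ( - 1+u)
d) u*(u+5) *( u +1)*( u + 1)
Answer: d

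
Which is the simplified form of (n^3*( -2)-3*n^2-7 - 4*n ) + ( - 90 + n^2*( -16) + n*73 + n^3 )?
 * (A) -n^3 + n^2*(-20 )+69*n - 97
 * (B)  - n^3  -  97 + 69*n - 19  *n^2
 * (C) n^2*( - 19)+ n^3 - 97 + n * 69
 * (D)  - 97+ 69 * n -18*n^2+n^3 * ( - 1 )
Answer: B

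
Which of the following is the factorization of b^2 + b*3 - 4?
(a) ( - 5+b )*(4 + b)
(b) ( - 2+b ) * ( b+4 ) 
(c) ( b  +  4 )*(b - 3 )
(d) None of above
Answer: d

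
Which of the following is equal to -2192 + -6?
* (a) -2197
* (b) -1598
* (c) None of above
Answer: c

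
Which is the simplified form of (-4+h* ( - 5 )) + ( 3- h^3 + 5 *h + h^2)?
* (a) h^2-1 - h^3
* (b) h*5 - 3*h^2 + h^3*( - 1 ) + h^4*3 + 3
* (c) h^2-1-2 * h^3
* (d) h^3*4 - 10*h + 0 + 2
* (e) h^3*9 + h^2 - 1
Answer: a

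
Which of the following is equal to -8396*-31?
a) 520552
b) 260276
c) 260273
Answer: b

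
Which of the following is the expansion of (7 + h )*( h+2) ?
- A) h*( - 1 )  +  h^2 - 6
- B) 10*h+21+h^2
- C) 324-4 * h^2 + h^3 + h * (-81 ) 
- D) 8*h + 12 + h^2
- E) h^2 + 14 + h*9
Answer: E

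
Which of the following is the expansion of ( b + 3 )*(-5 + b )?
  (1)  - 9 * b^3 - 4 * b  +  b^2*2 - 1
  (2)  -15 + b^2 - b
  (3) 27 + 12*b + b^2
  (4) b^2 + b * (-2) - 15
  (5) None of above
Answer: 4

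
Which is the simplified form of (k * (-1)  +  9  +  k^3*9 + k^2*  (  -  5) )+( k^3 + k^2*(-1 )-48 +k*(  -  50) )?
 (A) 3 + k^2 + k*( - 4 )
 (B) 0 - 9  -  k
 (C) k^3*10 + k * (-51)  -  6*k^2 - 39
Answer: C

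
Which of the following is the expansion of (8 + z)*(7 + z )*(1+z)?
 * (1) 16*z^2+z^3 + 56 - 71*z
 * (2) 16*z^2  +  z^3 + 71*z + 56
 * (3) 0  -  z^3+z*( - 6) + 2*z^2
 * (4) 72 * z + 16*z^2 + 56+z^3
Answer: 2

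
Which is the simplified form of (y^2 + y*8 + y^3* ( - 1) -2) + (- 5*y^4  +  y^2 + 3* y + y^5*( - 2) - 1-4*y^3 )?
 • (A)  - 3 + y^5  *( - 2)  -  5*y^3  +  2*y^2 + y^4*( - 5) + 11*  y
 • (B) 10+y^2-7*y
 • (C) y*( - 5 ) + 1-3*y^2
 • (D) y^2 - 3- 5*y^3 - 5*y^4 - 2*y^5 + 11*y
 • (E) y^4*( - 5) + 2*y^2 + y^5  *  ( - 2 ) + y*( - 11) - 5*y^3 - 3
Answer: A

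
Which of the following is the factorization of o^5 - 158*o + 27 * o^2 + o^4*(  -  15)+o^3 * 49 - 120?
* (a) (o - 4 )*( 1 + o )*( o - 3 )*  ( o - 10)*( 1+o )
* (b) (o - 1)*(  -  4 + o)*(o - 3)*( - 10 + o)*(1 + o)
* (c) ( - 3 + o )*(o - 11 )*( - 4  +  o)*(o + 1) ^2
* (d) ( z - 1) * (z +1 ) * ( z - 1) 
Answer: a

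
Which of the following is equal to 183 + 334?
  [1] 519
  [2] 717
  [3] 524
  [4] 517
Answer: 4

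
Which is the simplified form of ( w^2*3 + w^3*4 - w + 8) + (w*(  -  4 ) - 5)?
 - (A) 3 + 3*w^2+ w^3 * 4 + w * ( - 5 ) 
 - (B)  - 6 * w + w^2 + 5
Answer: A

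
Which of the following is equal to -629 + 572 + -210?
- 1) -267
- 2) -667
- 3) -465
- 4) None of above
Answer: 1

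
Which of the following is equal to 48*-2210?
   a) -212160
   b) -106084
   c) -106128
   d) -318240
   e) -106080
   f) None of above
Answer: e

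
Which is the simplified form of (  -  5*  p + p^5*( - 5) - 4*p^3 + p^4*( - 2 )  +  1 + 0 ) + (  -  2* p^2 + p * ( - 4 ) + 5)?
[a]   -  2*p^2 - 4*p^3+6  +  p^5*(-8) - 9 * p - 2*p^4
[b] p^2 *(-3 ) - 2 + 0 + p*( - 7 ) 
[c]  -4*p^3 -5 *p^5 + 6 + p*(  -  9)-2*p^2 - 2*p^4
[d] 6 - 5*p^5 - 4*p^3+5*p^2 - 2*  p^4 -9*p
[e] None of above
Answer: c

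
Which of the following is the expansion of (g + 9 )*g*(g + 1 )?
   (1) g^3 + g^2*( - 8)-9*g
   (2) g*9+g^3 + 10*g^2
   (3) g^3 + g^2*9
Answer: 2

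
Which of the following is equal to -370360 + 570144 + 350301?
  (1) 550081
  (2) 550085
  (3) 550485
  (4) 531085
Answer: 2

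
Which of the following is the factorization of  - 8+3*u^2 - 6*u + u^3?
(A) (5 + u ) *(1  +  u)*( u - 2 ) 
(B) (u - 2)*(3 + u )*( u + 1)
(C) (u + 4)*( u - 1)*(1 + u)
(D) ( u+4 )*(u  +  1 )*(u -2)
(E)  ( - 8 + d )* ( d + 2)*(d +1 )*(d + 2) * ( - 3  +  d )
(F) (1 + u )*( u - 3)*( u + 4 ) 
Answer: D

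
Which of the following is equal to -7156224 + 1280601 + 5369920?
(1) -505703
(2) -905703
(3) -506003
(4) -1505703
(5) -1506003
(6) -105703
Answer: 1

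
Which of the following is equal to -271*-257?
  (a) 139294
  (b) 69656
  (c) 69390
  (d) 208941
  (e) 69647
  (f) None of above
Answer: e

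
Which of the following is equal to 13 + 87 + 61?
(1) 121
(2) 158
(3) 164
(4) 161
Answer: 4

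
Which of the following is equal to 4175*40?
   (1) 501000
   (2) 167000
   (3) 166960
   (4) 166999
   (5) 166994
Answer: 2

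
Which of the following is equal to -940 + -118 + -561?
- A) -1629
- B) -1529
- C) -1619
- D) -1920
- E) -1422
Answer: C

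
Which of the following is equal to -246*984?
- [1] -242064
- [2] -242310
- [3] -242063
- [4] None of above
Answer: 1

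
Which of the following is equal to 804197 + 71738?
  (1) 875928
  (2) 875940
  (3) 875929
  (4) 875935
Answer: 4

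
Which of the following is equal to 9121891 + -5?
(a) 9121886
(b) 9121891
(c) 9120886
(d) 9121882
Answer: a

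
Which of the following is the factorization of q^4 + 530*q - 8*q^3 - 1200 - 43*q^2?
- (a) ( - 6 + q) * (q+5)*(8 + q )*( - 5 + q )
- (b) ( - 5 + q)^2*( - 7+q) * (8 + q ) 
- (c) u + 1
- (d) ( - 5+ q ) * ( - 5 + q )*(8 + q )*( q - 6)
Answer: d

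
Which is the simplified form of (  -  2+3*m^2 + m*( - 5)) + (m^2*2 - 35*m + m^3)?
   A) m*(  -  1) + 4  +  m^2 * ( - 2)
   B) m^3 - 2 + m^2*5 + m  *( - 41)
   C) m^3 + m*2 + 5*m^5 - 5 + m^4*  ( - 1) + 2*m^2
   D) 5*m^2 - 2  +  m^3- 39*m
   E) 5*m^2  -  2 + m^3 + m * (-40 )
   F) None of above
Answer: E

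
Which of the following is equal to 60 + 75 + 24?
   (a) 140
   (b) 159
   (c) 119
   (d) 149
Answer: b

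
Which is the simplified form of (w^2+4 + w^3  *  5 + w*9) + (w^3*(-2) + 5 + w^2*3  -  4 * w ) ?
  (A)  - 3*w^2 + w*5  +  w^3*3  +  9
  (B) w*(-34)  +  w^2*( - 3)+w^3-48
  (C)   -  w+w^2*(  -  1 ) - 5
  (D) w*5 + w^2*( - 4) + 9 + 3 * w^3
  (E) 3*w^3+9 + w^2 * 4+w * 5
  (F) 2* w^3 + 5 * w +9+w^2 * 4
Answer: E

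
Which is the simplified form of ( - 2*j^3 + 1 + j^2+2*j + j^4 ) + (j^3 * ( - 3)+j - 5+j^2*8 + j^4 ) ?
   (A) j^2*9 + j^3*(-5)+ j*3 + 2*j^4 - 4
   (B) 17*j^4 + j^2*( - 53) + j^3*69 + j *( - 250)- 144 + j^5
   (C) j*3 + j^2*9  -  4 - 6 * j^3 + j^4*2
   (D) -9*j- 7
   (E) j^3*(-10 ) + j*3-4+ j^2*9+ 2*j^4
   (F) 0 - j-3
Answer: A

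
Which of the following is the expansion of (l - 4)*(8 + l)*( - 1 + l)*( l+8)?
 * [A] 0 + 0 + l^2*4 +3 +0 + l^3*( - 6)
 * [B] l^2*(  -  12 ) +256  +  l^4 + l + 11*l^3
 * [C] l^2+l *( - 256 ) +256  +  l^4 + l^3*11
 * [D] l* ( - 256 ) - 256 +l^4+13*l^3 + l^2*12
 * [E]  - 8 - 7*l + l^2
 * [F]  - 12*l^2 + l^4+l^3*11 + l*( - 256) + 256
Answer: F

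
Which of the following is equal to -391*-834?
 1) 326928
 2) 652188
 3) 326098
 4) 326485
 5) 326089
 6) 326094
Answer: 6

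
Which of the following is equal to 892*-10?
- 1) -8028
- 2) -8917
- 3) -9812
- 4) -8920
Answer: 4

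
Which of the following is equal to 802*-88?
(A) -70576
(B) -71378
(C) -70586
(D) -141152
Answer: A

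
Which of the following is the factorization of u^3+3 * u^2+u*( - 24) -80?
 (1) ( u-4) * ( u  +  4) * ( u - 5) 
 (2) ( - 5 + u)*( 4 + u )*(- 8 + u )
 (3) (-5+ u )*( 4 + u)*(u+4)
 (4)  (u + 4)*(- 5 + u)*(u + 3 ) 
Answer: 3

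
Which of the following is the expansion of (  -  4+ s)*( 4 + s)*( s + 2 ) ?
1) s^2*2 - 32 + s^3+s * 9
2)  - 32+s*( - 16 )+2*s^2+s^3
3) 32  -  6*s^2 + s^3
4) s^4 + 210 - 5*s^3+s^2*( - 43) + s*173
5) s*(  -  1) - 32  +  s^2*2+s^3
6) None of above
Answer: 2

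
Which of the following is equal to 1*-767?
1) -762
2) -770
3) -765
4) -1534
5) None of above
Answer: 5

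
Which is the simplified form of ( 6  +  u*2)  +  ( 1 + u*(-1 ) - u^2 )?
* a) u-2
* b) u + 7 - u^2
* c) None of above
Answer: b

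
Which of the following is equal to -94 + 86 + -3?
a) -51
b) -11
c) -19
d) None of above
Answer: b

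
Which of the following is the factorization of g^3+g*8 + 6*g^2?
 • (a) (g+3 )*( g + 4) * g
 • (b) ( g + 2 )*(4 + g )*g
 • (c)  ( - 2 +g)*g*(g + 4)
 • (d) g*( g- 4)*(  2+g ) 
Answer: b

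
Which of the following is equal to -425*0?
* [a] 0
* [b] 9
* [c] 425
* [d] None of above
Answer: a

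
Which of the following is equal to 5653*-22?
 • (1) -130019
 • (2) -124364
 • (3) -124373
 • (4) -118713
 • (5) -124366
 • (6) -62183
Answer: 5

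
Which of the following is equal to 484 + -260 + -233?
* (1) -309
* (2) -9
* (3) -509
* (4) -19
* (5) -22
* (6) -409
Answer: 2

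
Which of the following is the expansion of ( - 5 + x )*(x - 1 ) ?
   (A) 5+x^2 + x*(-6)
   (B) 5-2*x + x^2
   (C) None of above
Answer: A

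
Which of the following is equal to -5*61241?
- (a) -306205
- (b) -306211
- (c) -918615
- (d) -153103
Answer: a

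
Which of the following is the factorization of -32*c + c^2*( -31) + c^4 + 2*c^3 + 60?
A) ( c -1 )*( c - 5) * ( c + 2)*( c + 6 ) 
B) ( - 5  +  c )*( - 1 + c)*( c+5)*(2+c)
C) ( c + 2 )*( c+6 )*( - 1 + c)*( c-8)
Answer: A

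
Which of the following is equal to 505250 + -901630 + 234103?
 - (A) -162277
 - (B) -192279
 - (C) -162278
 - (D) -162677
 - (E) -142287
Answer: A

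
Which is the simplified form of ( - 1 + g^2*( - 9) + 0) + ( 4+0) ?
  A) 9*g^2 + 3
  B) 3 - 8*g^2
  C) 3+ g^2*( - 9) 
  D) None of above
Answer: C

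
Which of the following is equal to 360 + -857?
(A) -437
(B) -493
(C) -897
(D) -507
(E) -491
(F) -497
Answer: F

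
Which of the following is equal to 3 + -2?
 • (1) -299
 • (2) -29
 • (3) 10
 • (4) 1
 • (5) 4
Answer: 4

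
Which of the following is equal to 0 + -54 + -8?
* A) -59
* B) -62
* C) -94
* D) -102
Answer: B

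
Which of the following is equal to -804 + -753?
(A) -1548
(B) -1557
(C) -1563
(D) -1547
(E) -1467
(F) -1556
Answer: B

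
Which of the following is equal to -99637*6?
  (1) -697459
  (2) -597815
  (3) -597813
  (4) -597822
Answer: 4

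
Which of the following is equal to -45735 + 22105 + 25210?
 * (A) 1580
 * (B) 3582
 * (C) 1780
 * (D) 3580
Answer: A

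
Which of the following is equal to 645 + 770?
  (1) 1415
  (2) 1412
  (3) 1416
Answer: 1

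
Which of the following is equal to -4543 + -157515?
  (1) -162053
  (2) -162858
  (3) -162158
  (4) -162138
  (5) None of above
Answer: 5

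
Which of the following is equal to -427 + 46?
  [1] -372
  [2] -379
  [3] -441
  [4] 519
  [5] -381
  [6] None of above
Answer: 5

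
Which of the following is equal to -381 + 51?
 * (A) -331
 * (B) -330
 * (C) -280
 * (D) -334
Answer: B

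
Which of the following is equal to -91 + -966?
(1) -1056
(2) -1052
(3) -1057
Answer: 3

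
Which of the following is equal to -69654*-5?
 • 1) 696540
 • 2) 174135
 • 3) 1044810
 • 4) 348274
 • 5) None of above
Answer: 5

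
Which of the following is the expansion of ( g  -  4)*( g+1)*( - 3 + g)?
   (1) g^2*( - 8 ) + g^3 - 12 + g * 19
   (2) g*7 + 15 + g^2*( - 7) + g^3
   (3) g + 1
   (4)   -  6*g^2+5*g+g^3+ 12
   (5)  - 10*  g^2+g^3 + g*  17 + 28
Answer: 4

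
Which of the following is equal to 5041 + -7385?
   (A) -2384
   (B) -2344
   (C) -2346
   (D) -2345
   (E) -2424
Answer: B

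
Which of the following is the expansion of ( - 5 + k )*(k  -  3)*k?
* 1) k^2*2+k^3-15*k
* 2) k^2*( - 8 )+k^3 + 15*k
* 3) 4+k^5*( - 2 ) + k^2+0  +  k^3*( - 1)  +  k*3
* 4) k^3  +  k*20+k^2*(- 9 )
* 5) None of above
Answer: 2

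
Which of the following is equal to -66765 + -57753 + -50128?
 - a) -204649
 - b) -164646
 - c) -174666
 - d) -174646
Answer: d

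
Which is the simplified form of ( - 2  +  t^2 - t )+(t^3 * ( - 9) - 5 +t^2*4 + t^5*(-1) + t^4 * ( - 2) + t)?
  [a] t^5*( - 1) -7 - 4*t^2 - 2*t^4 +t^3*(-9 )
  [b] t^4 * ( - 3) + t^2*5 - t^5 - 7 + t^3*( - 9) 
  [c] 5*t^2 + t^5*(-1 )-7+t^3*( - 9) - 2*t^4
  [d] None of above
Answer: c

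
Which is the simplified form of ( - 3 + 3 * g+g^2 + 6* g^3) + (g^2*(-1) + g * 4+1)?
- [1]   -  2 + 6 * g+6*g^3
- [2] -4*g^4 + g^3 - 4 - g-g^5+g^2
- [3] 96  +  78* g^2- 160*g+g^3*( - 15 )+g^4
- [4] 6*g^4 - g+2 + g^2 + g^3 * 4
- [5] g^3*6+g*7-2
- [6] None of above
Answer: 5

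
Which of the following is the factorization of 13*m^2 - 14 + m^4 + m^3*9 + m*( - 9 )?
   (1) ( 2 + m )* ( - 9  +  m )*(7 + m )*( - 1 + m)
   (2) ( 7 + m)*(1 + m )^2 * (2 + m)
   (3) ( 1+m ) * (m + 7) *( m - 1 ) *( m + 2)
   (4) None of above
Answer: 3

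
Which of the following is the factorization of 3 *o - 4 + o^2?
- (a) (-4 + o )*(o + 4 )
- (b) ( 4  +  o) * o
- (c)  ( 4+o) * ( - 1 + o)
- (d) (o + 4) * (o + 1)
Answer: c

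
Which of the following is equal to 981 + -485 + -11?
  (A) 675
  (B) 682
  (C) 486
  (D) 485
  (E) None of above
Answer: D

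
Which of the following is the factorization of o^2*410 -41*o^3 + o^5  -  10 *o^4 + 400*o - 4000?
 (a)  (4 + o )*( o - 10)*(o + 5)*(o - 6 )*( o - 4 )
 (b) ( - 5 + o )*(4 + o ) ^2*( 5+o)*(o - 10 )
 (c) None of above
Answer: c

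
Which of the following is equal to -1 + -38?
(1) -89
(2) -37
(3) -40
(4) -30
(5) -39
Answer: 5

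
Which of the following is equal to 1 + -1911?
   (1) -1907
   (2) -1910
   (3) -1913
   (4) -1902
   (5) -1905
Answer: 2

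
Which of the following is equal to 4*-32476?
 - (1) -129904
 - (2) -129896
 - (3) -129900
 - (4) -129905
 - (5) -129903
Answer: 1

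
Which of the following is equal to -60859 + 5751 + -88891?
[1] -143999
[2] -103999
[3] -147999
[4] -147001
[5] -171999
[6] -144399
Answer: 1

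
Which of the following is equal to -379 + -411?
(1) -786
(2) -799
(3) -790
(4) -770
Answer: 3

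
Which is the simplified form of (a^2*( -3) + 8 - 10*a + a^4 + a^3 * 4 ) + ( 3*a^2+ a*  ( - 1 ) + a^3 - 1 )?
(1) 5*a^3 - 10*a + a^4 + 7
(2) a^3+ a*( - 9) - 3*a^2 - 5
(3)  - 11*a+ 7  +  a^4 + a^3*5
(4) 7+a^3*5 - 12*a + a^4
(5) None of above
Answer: 3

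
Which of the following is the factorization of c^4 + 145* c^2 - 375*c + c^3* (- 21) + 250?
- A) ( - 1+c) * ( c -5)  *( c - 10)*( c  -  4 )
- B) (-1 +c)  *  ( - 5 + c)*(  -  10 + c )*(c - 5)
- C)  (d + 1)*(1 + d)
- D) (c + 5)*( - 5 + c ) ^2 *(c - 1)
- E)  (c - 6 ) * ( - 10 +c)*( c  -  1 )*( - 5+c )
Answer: B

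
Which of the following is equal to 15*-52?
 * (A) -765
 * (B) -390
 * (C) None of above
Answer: C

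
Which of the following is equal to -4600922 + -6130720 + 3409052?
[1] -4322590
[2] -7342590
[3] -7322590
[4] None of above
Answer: 3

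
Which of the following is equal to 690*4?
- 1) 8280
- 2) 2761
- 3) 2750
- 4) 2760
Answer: 4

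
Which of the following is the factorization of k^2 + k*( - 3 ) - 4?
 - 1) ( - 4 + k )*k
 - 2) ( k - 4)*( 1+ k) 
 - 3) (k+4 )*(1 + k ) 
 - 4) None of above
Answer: 2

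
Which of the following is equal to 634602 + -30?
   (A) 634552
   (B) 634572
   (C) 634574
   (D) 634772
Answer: B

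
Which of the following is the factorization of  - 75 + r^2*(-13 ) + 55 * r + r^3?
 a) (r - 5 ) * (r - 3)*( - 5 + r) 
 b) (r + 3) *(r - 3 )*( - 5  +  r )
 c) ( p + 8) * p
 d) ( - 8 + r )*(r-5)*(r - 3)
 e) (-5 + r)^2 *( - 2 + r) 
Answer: a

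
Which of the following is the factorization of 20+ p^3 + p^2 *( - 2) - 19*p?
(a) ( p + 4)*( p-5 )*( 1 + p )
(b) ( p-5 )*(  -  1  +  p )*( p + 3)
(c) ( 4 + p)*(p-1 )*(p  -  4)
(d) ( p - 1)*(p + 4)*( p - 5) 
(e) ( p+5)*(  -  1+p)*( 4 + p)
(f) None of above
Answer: d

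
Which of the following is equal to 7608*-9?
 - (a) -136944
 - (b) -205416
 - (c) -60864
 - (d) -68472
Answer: d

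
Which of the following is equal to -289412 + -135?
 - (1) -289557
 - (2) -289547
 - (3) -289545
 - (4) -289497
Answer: 2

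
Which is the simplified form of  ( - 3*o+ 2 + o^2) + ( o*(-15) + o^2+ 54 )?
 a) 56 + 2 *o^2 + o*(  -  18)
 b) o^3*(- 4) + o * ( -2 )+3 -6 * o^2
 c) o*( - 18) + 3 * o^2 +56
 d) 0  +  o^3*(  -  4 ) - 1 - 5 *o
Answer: a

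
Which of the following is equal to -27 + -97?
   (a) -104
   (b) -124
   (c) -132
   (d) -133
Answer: b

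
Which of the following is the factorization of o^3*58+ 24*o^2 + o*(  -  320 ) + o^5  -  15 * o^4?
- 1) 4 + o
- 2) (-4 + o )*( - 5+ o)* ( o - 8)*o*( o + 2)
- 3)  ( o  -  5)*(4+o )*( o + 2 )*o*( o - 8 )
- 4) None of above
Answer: 2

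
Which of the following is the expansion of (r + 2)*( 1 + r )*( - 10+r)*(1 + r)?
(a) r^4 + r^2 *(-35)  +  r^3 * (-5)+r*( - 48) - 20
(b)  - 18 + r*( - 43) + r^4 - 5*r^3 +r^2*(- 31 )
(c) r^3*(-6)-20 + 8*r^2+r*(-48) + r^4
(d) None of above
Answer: d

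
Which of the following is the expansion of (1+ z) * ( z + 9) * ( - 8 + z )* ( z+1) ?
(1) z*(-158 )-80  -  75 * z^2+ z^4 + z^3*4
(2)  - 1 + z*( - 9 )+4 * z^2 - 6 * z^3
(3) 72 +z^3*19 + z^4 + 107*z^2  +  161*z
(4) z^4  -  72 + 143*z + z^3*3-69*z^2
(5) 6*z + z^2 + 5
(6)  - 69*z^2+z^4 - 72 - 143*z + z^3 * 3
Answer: 6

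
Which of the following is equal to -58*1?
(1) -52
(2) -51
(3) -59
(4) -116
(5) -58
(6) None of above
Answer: 5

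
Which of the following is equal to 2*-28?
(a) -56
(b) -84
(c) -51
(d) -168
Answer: a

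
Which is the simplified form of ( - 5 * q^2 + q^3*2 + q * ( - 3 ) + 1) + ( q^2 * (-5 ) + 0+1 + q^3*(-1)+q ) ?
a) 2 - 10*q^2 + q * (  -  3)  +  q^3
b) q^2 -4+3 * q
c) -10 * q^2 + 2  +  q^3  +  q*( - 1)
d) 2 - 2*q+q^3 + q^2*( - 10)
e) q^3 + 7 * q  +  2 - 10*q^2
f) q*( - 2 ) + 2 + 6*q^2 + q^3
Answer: d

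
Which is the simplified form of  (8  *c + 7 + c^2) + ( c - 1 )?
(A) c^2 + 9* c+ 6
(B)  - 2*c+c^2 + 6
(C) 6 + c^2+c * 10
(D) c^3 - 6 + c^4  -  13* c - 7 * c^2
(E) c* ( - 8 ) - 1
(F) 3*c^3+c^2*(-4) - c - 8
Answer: A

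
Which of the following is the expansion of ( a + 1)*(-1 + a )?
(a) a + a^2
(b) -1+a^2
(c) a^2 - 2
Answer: b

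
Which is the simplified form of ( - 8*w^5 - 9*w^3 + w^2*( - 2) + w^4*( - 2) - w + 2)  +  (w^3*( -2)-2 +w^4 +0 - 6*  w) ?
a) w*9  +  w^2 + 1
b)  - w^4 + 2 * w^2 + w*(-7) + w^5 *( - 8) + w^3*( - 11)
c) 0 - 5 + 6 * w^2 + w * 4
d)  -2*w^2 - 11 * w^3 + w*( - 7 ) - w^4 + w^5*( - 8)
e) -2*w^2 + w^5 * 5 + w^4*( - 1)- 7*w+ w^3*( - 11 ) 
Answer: d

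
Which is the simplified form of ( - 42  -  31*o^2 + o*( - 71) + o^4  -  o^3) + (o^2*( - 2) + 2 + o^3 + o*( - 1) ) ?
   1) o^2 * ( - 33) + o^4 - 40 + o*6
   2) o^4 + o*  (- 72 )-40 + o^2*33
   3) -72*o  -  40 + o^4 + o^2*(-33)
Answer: 3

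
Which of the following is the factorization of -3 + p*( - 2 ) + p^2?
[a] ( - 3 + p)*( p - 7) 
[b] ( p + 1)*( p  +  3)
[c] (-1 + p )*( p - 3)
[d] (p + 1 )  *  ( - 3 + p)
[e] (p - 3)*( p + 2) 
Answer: d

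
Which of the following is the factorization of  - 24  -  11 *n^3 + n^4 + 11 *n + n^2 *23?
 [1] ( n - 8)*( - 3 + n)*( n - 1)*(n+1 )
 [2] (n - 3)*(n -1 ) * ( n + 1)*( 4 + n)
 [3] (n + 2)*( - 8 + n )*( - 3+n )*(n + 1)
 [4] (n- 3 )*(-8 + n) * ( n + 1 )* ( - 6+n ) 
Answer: 1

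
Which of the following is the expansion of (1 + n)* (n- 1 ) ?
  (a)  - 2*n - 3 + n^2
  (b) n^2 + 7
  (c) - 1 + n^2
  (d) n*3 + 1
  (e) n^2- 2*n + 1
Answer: c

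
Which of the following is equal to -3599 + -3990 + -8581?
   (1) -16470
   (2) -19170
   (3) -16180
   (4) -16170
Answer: 4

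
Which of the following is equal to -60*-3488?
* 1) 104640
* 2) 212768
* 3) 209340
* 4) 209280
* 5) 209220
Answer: 4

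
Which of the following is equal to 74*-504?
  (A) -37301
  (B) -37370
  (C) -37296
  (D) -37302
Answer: C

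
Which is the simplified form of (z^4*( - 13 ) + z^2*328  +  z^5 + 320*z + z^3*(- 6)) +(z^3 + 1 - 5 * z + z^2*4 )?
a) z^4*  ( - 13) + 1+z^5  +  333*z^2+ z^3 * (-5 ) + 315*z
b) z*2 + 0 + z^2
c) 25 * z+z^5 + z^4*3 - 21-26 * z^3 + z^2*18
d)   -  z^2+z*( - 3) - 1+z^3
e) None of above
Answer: e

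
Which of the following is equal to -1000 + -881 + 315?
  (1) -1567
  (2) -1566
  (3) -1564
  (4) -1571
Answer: 2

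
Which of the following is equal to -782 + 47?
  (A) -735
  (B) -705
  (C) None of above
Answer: A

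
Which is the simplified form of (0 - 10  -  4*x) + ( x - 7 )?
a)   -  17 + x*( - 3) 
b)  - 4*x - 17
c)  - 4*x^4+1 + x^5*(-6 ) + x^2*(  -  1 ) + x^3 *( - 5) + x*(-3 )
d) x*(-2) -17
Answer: a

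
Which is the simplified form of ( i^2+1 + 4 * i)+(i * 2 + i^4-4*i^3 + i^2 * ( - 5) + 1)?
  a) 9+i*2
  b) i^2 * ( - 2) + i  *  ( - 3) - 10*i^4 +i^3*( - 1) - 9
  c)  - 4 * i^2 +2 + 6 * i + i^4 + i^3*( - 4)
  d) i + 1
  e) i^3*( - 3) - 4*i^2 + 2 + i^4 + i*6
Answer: c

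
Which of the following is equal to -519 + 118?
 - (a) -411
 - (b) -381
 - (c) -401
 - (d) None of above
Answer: c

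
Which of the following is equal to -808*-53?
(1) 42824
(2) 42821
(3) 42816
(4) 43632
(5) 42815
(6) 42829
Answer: 1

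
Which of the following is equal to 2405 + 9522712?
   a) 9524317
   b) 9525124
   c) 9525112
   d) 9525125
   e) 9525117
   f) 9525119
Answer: e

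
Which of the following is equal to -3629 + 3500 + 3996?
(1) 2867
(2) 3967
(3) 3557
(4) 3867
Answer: 4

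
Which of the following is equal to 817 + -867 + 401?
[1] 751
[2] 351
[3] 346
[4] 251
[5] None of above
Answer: 2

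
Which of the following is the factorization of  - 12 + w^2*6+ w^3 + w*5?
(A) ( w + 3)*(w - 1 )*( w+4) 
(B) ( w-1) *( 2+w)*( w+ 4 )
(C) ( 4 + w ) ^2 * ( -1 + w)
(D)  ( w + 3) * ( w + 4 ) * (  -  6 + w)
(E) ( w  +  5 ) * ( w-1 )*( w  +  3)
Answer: A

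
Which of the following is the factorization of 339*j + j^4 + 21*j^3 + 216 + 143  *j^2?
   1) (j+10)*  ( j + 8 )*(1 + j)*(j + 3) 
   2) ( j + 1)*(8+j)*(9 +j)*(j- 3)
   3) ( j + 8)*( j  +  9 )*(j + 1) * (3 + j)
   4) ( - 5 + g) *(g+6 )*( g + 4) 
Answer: 3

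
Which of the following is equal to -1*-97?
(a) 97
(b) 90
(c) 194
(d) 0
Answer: a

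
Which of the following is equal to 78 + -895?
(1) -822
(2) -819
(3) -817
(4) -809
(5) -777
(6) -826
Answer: 3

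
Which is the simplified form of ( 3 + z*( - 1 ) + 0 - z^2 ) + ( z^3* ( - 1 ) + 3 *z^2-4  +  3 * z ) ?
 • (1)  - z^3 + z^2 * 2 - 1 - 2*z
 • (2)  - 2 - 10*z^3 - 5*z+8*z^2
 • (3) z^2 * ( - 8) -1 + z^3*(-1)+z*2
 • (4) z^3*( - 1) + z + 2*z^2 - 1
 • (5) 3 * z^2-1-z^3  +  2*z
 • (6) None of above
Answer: 6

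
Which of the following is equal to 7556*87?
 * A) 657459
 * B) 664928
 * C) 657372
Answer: C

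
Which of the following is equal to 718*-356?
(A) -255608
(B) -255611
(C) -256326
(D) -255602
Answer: A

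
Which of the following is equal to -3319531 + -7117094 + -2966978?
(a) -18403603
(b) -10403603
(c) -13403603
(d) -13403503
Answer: c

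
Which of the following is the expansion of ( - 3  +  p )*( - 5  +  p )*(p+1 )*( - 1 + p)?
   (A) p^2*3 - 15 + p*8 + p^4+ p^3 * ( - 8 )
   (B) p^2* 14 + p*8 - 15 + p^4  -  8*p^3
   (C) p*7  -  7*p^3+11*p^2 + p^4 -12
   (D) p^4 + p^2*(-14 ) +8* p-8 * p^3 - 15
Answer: B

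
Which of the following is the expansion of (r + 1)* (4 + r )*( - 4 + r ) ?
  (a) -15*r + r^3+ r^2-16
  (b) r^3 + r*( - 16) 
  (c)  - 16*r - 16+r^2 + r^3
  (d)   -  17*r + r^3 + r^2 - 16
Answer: c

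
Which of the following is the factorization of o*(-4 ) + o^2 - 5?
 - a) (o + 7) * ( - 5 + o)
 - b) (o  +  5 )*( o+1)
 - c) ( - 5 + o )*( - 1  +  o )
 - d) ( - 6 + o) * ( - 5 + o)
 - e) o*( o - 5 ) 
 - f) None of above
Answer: f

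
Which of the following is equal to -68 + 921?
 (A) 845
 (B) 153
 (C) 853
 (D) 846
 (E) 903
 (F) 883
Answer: C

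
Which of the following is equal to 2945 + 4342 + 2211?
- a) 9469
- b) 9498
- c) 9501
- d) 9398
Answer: b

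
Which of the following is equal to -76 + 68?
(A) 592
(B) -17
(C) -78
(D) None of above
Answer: D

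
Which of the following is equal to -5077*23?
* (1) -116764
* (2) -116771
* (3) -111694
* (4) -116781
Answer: 2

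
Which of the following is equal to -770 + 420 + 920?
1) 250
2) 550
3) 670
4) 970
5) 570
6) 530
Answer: 5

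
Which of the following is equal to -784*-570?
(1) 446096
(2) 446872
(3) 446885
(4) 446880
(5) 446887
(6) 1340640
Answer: 4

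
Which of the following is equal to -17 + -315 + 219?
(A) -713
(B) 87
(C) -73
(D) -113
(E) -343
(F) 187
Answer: D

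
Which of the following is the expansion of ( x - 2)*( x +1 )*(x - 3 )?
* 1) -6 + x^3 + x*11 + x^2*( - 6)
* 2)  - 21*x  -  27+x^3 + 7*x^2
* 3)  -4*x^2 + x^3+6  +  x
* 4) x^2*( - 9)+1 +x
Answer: 3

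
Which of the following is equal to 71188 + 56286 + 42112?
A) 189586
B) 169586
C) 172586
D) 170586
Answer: B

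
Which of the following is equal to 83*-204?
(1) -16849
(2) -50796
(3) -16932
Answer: 3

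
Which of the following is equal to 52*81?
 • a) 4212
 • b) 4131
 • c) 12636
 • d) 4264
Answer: a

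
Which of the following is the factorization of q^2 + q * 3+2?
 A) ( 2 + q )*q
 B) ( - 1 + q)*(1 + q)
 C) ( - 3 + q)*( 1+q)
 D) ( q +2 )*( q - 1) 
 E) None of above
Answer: E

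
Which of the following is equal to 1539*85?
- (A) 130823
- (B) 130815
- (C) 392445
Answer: B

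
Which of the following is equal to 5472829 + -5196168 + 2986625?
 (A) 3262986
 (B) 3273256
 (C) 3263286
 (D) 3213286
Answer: C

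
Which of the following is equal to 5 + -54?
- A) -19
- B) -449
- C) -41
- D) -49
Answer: D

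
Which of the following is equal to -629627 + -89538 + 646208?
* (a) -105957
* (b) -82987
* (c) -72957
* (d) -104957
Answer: c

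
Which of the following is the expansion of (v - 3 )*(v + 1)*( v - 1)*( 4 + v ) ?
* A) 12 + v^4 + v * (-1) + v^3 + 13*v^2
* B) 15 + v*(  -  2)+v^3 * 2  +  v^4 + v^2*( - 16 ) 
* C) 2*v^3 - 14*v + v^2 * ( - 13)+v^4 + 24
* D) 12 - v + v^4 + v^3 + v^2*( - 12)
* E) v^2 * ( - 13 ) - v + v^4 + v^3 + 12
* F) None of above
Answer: E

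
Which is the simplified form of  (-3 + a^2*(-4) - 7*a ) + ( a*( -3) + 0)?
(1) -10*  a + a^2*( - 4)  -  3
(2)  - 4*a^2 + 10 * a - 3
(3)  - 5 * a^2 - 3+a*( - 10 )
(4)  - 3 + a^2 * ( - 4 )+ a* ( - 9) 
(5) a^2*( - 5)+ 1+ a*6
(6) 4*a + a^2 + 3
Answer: 1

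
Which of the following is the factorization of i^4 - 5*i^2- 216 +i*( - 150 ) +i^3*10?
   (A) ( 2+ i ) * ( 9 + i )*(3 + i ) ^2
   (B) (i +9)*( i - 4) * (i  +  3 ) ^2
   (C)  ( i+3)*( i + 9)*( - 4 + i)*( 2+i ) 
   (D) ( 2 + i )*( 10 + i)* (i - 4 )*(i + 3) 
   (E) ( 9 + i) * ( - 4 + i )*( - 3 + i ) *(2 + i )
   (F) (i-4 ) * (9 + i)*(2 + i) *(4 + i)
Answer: C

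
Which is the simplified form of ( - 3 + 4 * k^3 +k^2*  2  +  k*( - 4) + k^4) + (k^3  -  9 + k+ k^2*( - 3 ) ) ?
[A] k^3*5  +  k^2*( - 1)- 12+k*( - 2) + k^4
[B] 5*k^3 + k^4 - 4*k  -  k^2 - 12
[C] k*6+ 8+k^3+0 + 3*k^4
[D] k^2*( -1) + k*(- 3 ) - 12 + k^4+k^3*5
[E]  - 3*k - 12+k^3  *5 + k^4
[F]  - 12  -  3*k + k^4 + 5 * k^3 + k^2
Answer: D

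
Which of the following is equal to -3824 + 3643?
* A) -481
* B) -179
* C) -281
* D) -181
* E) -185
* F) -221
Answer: D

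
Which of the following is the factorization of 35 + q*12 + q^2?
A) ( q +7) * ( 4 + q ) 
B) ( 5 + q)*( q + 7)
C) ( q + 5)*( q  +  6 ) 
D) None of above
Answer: B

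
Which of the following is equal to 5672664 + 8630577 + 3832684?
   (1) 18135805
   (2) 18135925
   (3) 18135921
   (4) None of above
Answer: 2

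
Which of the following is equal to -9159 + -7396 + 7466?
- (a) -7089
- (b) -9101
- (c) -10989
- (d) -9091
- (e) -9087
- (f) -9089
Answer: f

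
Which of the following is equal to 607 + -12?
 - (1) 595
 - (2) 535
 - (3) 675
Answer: 1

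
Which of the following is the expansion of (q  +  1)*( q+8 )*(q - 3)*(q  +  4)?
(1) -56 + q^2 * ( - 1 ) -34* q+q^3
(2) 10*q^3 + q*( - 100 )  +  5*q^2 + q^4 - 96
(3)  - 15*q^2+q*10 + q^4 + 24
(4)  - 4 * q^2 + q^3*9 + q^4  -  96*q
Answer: 2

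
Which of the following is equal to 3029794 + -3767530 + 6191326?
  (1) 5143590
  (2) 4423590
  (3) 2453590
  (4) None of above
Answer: 4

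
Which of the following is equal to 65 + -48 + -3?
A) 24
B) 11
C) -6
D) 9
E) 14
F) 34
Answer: E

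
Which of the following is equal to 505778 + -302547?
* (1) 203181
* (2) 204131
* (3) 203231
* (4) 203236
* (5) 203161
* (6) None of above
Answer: 3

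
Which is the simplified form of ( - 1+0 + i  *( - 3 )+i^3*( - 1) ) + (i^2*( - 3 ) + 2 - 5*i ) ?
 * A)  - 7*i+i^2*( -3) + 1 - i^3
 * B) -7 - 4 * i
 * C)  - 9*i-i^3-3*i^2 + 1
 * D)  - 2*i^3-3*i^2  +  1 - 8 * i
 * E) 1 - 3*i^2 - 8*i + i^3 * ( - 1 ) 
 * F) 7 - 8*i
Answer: E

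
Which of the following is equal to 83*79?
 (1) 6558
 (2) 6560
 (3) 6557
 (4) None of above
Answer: 3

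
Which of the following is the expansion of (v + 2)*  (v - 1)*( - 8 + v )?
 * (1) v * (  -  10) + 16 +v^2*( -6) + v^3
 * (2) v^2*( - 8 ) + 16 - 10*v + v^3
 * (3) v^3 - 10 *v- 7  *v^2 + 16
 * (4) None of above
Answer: 3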